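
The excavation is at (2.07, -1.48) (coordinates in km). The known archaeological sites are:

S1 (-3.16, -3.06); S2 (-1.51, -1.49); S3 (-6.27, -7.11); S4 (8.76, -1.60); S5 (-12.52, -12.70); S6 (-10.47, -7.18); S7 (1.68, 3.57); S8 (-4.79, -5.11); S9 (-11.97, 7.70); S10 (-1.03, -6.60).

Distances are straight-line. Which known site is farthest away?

Distances from (2.07, -1.48):
S1: 5.46 km
S2: 3.58 km
S3: 10.06 km
S4: 6.69 km
S5: 18.41 km
S6: 13.77 km
S7: 5.07 km
S8: 7.76 km
S9: 16.77 km
S10: 5.99 km
Maximum: S5 at 18.41 km.

S5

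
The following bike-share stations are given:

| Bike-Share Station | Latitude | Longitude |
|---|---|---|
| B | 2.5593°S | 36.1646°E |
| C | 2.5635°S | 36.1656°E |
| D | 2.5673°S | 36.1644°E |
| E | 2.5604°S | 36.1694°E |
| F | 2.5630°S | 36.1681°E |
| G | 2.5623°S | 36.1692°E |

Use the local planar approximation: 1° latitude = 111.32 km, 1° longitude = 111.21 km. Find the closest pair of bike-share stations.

Pairwise distances:
B–C: 0.4806 km
B–D: 0.8908 km
B–E: 0.5477 km
B–F: 0.5667 km
B–G: 0.6109 km
C–D: 0.4436 km
C–E: 0.5456 km
C–F: 0.2835 km
C–G: 0.4221 km
D–E: 0.9483 km
D–F: 0.6312 km
D–G: 0.7712 km
E–F: 0.3235 km
E–G: 0.2127 km
F–G: 0.1450 km
Closest pair: F–G at 0.1450 km.

F and G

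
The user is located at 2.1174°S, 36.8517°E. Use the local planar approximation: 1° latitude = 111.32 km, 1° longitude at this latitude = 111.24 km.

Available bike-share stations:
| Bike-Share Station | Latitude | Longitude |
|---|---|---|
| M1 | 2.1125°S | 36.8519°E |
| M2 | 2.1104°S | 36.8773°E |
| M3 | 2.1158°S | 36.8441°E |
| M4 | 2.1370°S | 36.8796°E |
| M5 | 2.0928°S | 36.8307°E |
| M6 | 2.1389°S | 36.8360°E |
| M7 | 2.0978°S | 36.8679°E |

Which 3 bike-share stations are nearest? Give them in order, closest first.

Distances from 2.1174°S, 36.8517°E:
M1: √((0.0049·111.32)² + (0.0002·111.24)²) = √(0.297535 + 0.000495) = 0.5459 km
M2: √((0.0070·111.32)² + (0.0256·111.24)²) = √(0.607215 + 8.109646) = 2.9524 km
M3: √((0.0016·111.32)² + (-0.0076·111.24)²) = √(0.031724 + 0.714742) = 0.8640 km
M4: √((-0.0196·111.32)² + (0.0279·111.24)²) = √(4.760565 + 9.632308) = 3.7938 km
M5: √((0.0246·111.32)² + (-0.0210·111.24)²) = √(7.499229 + 5.457083) = 3.5995 km
M6: √((-0.0215·111.32)² + (-0.0157·111.24)²) = √(5.728268 + 3.050150) = 2.9628 km
M7: √((0.0196·111.32)² + (0.0162·111.24)²) = √(4.760565 + 3.247521) = 2.8299 km
Sorted: M1 (0.5459 km) < M3 (0.8640 km) < M7 (2.8299 km) < M2 (2.9524 km) < M6 (2.9628 km) < …

M1, M3, M7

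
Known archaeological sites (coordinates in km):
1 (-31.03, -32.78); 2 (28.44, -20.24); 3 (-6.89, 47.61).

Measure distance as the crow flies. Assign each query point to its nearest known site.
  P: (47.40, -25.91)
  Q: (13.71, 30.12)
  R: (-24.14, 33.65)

P→2; Q→3; R→3

P at (47.40, -25.91):
  1: √((-78.43)² + (-6.87)²) = √(6151.2649 + 47.1969) = 78.73 km
  2: √((-18.96)² + (5.67)²) = √(359.4816 + 32.1489) = 19.79 km
  3: √((-54.29)² + (73.52)²) = √(2947.4041 + 5405.1904) = 91.39 km
  → nearest: 2 (19.79 km)
Q at (13.71, 30.12):
  1: √((-44.74)² + (-62.90)²) = √(2001.6676 + 3956.4100) = 77.19 km
  2: √((14.73)² + (-50.36)²) = √(216.9729 + 2536.1296) = 52.47 km
  3: √((-20.60)² + (17.49)²) = √(424.3600 + 305.9001) = 27.02 km
  → nearest: 3 (27.02 km)
R at (-24.14, 33.65):
  1: √((-6.89)² + (-66.43)²) = √(47.4721 + 4412.9449) = 66.79 km
  2: √((52.58)² + (-53.89)²) = √(2764.6564 + 2904.1321) = 75.29 km
  3: √((17.25)² + (13.96)²) = √(297.5625 + 194.8816) = 22.19 km
  → nearest: 3 (22.19 km)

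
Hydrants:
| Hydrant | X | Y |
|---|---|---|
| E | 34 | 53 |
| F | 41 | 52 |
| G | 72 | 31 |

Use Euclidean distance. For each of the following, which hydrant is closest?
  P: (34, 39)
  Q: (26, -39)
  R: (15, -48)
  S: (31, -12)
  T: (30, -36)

P→E; Q→G; R→G; S→G; T→G

P at (34, 39):
  E: √((0)² + (14)²) = √(0.000 + 196.000) = 14.0
  F: √((7)² + (13)²) = √(49.000 + 169.000) = 14.8
  G: √((38)² + (-8)²) = √(1444.000 + 64.000) = 38.8
  → nearest: E (14.0)
Q at (26, -39):
  E: √((8)² + (92)²) = √(64.000 + 8464.000) = 92.3
  F: √((15)² + (91)²) = √(225.000 + 8281.000) = 92.2
  G: √((46)² + (70)²) = √(2116.000 + 4900.000) = 83.8
  → nearest: G (83.8)
R at (15, -48):
  E: √((19)² + (101)²) = √(361.000 + 10201.000) = 102.8
  F: √((26)² + (100)²) = √(676.000 + 10000.000) = 103.3
  G: √((57)² + (79)²) = √(3249.000 + 6241.000) = 97.4
  → nearest: G (97.4)
S at (31, -12):
  E: √((3)² + (65)²) = √(9.000 + 4225.000) = 65.1
  F: √((10)² + (64)²) = √(100.000 + 4096.000) = 64.8
  G: √((41)² + (43)²) = √(1681.000 + 1849.000) = 59.4
  → nearest: G (59.4)
T at (30, -36):
  E: √((4)² + (89)²) = √(16.000 + 7921.000) = 89.1
  F: √((11)² + (88)²) = √(121.000 + 7744.000) = 88.7
  G: √((42)² + (67)²) = √(1764.000 + 4489.000) = 79.1
  → nearest: G (79.1)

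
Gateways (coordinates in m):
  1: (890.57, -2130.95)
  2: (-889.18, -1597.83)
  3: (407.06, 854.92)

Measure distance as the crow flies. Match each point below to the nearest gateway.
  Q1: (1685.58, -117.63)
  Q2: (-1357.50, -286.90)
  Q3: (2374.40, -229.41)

Q1 at (1685.58, -117.63):
  1: √((-795.01)² + (-2013.32)²) = √(632040.9001 + 4053457.4224) = 2164.60 m
  2: √((-2574.76)² + (-1480.20)²) = √(6629389.0576 + 2190992.0400) = 2969.91 m
  3: √((-1278.52)² + (972.55)²) = √(1634613.3904 + 945853.5025) = 1606.38 m
  → nearest: 3 (1606.38 m)
Q2 at (-1357.50, -286.90):
  1: √((2248.07)² + (-1844.05)²) = √(5053818.7249 + 3400520.4025) = 2907.63 m
  2: √((468.32)² + (-1310.93)²) = √(219323.6224 + 1718537.4649) = 1392.07 m
  3: √((1764.56)² + (1141.82)²) = √(3113671.9936 + 1303752.9124) = 2101.77 m
  → nearest: 2 (1392.07 m)
Q3 at (2374.40, -229.41):
  1: √((-1483.83)² + (-1901.54)²) = √(2201751.4689 + 3615854.3716) = 2411.97 m
  2: √((-3263.58)² + (-1368.42)²) = √(10650954.4164 + 1872573.2964) = 3538.86 m
  3: √((-1967.34)² + (1084.33)²) = √(3870426.6756 + 1175771.5489) = 2246.37 m
  → nearest: 3 (2246.37 m)

Q1→3; Q2→2; Q3→3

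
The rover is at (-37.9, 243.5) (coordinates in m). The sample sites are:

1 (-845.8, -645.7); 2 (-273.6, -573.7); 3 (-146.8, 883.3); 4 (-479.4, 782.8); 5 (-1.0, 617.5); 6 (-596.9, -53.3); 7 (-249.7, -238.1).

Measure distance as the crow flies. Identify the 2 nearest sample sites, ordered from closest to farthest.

5, 7

Distances from (-37.9, 243.5):
1: √((-807.9)² + (-889.2)²) = √(652702.410 + 790676.640) = 1201.4 m
2: √((-235.7)² + (-817.2)²) = √(55554.490 + 667815.840) = 850.5 m
3: √((-108.9)² + (639.8)²) = √(11859.210 + 409344.040) = 649.0 m
4: √((-441.5)² + (539.3)²) = √(194922.250 + 290844.490) = 697.0 m
5: √((36.9)² + (374.0)²) = √(1361.610 + 139876.000) = 375.8 m
6: √((-559.0)² + (-296.8)²) = √(312481.000 + 88090.240) = 632.9 m
7: √((-211.8)² + (-481.6)²) = √(44859.240 + 231938.560) = 526.1 m
Sorted: 5 (375.8 m) < 7 (526.1 m) < 6 (632.9 m) < 3 (649.0 m) < …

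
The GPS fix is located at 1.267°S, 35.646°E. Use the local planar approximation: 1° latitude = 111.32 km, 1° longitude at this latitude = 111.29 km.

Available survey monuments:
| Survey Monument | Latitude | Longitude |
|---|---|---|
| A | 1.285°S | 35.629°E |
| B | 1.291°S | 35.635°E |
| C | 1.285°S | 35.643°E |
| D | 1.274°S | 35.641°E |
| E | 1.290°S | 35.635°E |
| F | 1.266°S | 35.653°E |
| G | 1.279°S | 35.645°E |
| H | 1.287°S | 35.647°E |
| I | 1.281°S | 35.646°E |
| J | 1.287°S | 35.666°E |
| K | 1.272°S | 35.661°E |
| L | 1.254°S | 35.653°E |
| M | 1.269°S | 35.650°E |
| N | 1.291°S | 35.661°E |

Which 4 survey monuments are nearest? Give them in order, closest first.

M, F, D, G

Distances from 1.267°S, 35.646°E:
A: √((-0.018·111.32)² + (-0.017·111.29)²) = √(4.01505 + 3.57940) = 2.756 km
B: √((-0.024·111.32)² + (-0.011·111.29)²) = √(7.13787 + 1.49864) = 2.939 km
C: √((-0.018·111.32)² + (-0.003·111.29)²) = √(4.01505 + 0.11147) = 2.031 km
D: √((-0.007·111.32)² + (-0.005·111.29)²) = √(0.60721 + 0.30964) = 0.958 km
E: √((-0.023·111.32)² + (-0.011·111.29)²) = √(6.55544 + 1.49864) = 2.838 km
F: √((0.001·111.32)² + (0.007·111.29)²) = √(0.01239 + 0.60689) = 0.787 km
G: √((-0.012·111.32)² + (-0.001·111.29)²) = √(1.78447 + 0.01239) = 1.340 km
H: √((-0.020·111.32)² + (0.001·111.29)²) = √(4.95686 + 0.01239) = 2.229 km
I: √((-0.014·111.32)² + (0.000·111.29)²) = √(2.42886 + 0.00000) = 1.558 km
J: √((-0.020·111.32)² + (0.020·111.29)²) = √(4.95686 + 4.95419) = 3.148 km
K: √((-0.005·111.32)² + (0.015·111.29)²) = √(0.30980 + 2.78673) = 1.760 km
L: √((0.013·111.32)² + (0.007·111.29)²) = √(2.09427 + 0.60689) = 1.644 km
M: √((-0.002·111.32)² + (0.004·111.29)²) = √(0.04957 + 0.19817) = 0.498 km
N: √((-0.024·111.32)² + (0.015·111.29)²) = √(7.13787 + 2.78673) = 3.150 km
Sorted: M (0.498 km) < F (0.787 km) < D (0.958 km) < G (1.340 km) < I (1.558 km) < L (1.644 km) < …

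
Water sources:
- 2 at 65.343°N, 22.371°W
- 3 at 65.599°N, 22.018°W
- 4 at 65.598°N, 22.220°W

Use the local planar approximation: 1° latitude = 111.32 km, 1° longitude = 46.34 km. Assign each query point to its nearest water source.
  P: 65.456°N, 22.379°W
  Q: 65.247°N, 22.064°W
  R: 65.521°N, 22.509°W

P→2; Q→2; R→4

P at 65.456°N, 22.379°W:
  2: √((-0.113·111.32)² + (0.008·46.34)²) = √(158.23527 + 0.13743) = 12.585 km
  3: √((0.143·111.32)² + (0.361·46.34)²) = √(253.40692 + 279.85074) = 23.092 km
  4: √((0.142·111.32)² + (0.159·46.34)²) = √(249.87516 + 54.28831) = 17.440 km
  → nearest: 2 (12.585 km)
Q at 65.247°N, 22.064°W:
  2: √((0.096·111.32)² + (-0.307·46.34)²) = √(114.20598 + 202.38989) = 17.793 km
  3: √((0.352·111.32)² + (0.046·46.34)²) = √(1535.43601 + 4.54389) = 39.243 km
  4: √((0.351·111.32)² + (-0.156·46.34)²) = √(1526.72434 + 52.25902) = 39.736 km
  → nearest: 2 (17.793 km)
R at 65.521°N, 22.509°W:
  2: √((-0.178·111.32)² + (0.138·46.34)²) = √(392.63264 + 40.89500) = 20.821 km
  3: √((0.078·111.32)² + (0.491·46.34)²) = √(75.39379 + 517.69628) = 24.353 km
  4: √((0.077·111.32)² + (0.289·46.34)²) = √(73.47301 + 179.35263) = 15.900 km
  → nearest: 4 (15.900 km)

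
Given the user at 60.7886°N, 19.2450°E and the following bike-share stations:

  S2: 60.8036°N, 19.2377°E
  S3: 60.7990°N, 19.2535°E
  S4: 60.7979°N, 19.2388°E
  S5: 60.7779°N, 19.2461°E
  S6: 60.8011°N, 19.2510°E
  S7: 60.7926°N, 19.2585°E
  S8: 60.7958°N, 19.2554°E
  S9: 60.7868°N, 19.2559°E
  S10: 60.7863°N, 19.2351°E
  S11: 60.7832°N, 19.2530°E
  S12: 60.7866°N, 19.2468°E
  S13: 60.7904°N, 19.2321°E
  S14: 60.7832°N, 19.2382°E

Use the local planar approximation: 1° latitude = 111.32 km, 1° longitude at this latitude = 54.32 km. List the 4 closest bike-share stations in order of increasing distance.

S12, S10, S9, S14

Distances from 60.7886°N, 19.2450°E:
S2: √((0.0150·111.32)² + (-0.0073·54.32)²) = √(2.788232 + 0.157241) = 1.7162 km
S3: √((0.0104·111.32)² + (0.0085·54.32)²) = √(1.340334 + 0.213185) = 1.2464 km
S4: √((0.0093·111.32)² + (-0.0062·54.32)²) = √(1.071796 + 0.113423) = 1.0887 km
S5: √((-0.0107·111.32)² + (0.0011·54.32)²) = √(1.418776 + 0.003570) = 1.1926 km
S6: √((0.0125·111.32)² + (0.0060·54.32)²) = √(1.936272 + 0.106224) = 1.4292 km
S7: √((0.0040·111.32)² + (0.0135·54.32)²) = √(0.198274 + 0.537758) = 0.8579 km
S8: √((0.0072·111.32)² + (0.0104·54.32)²) = √(0.642409 + 0.319144) = 0.9806 km
S9: √((-0.0018·111.32)² + (0.0109·54.32)²) = √(0.040151 + 0.350568) = 0.6251 km
S10: √((-0.0023·111.32)² + (-0.0099·54.32)²) = √(0.065554 + 0.289194) = 0.5956 km
S11: √((-0.0054·111.32)² + (0.0080·54.32)²) = √(0.361355 + 0.188842) = 0.7418 km
S12: √((-0.0020·111.32)² + (0.0018·54.32)²) = √(0.049569 + 0.009560) = 0.2432 km
S13: √((0.0018·111.32)² + (-0.0129·54.32)²) = √(0.040151 + 0.491020) = 0.7288 km
S14: √((-0.0054·111.32)² + (-0.0068·54.32)²) = √(0.361355 + 0.136439) = 0.7055 km
Sorted: S12 (0.2432 km) < S10 (0.5956 km) < S9 (0.6251 km) < S14 (0.7055 km) < S13 (0.7288 km) < S11 (0.7418 km) < …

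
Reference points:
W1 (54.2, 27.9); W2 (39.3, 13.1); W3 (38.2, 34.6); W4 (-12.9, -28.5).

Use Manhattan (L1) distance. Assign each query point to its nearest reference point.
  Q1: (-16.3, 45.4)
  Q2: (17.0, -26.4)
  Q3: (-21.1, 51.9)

Q1 at (-16.3, 45.4):
  W1: |70.5| + |-17.5| = 70.5 + 17.5 = 88.0
  W2: |55.6| + |-32.3| = 55.6 + 32.3 = 87.9
  W3: |54.5| + |-10.8| = 54.5 + 10.8 = 65.3
  W4: |3.4| + |-73.9| = 3.4 + 73.9 = 77.3
  → nearest: W3 (65.3)
Q2 at (17.0, -26.4):
  W1: |37.2| + |54.3| = 37.2 + 54.3 = 91.5
  W2: |22.3| + |39.5| = 22.3 + 39.5 = 61.8
  W3: |21.2| + |61.0| = 21.2 + 61.0 = 82.2
  W4: |-29.9| + |-2.1| = 29.9 + 2.1 = 32.0
  → nearest: W4 (32.0)
Q3 at (-21.1, 51.9):
  W1: |75.3| + |-24.0| = 75.3 + 24.0 = 99.3
  W2: |60.4| + |-38.8| = 60.4 + 38.8 = 99.2
  W3: |59.3| + |-17.3| = 59.3 + 17.3 = 76.6
  W4: |8.2| + |-80.4| = 8.2 + 80.4 = 88.6
  → nearest: W3 (76.6)

Q1→W3; Q2→W4; Q3→W3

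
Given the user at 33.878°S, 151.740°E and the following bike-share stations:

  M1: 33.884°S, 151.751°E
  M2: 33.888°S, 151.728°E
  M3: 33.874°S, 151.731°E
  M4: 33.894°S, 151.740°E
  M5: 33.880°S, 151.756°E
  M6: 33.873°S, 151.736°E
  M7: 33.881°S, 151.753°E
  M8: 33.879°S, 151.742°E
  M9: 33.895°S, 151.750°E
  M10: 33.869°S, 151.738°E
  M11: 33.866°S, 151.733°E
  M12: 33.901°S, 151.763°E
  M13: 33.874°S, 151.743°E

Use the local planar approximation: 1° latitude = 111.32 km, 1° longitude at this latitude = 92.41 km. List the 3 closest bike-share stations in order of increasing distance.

M8, M13, M6

Distances from 33.878°S, 151.740°E:
M1: √((-0.006·111.32)² + (0.011·92.41)²) = √(0.44612 + 1.03329) = 1.216 km
M2: √((-0.010·111.32)² + (-0.012·92.41)²) = √(1.23921 + 1.22970) = 1.571 km
M3: √((0.004·111.32)² + (-0.009·92.41)²) = √(0.19827 + 0.69171) = 0.943 km
M4: √((-0.016·111.32)² + (0.000·92.41)²) = √(3.17239 + 0.00000) = 1.781 km
M5: √((-0.002·111.32)² + (0.016·92.41)²) = √(0.04957 + 2.18614) = 1.495 km
M6: √((0.005·111.32)² + (-0.004·92.41)²) = √(0.30980 + 0.13663) = 0.668 km
M7: √((-0.003·111.32)² + (0.013·92.41)²) = √(0.11153 + 1.44319) = 1.247 km
M8: √((-0.001·111.32)² + (0.002·92.41)²) = √(0.01239 + 0.03416) = 0.216 km
M9: √((-0.017·111.32)² + (0.010·92.41)²) = √(3.58133 + 0.85396) = 2.106 km
M10: √((0.009·111.32)² + (-0.002·92.41)²) = √(1.00376 + 0.03416) = 1.019 km
M11: √((0.012·111.32)² + (-0.007·92.41)²) = √(1.78447 + 0.41844) = 1.484 km
M12: √((-0.023·111.32)² + (0.023·92.41)²) = √(6.55544 + 4.51745) = 3.328 km
M13: √((0.004·111.32)² + (0.003·92.41)²) = √(0.19827 + 0.07686) = 0.525 km
Sorted: M8 (0.216 km) < M13 (0.525 km) < M6 (0.668 km) < M3 (0.943 km) < M10 (1.019 km) < …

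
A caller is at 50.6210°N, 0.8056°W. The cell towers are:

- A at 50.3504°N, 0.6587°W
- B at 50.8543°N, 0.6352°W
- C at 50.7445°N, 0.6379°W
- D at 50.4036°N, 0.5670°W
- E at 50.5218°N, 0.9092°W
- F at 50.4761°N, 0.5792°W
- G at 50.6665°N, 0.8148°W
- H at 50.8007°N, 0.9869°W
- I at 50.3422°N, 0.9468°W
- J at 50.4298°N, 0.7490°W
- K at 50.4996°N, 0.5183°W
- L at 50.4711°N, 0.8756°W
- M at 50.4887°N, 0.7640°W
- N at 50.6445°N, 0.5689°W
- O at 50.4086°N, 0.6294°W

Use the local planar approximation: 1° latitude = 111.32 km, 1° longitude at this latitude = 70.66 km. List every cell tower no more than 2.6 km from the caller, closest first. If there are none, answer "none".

none

Distances from 50.6210°N, 0.8056°W:
A: 31.8614 km
B: 28.6263 km
C: 18.1500 km
D: 29.4946 km
E: 13.2489 km
F: 22.7179 km
G: 5.1066 km
H: 23.7546 km
I: 32.6003 km
J: 21.6569 km
K: 24.3875 km
L: 17.4045 km
M: 15.0181 km
N: 16.9286 km
O: 26.7220 km
Threshold 2.6 km: none within range.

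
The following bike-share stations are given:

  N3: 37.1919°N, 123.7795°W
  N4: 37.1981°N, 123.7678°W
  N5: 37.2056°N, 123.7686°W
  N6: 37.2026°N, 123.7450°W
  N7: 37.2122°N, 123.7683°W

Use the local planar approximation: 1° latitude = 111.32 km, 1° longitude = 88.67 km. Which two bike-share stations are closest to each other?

N5 and N7

Pairwise distances:
N5–N7: 0.7352 km
N4–N5: 0.8379 km
N3–N4: 1.2460 km
N4–N7: 1.5702 km
N3–N5: 1.8055 km
N4–N6: 2.0828 km
N5–N6: 2.1191 km
N6–N7: 2.3260 km
N3–N7: 2.4684 km
N3–N6: 3.2828 km
Closest pair: N5–N7 at 0.7352 km.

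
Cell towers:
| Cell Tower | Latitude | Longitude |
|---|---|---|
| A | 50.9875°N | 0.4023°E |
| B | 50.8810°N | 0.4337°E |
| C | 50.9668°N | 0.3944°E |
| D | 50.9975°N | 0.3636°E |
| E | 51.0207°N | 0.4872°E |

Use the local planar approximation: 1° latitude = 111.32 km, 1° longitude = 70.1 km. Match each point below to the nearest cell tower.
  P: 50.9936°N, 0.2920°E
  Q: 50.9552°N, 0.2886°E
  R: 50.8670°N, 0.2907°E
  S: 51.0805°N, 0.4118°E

P→D; Q→D; R→B; S→E

P at 50.9936°N, 0.2920°E:
  A: √((-0.0061·111.32)² + (0.1103·70.1)²) = √(0.461112 + 59.784288) = 7.7618 km
  B: √((-0.1126·111.32)² + (0.1417·70.1)²) = √(157.116999 + 98.667866) = 15.9933 km
  C: √((-0.0268·111.32)² + (0.1024·70.1)²) = √(8.900532 + 51.527129) = 7.7735 km
  D: √((0.0039·111.32)² + (0.0716·70.1)²) = √(0.188484 + 25.191967) = 5.0379 km
  E: √((0.0271·111.32)² + (0.1952·70.1)²) = √(9.100913 + 187.238720) = 14.0121 km
  → nearest: D (5.0379 km)
Q at 50.9552°N, 0.2886°E:
  A: √((0.0323·111.32)² + (0.1137·70.1)²) = √(12.928598 + 63.526798) = 8.7439 km
  B: √((-0.0742·111.32)² + (0.1451·70.1)²) = √(68.226675 + 103.459616) = 13.1029 km
  C: √((0.0116·111.32)² + (0.1058·70.1)²) = √(1.667487 + 55.005659) = 7.5282 km
  D: √((0.0423·111.32)² + (0.0750·70.1)²) = √(22.173136 + 27.641306) = 7.0579 km
  E: √((0.0655·111.32)² + (0.1986·70.1)²) = √(53.165389 + 193.818186) = 15.7157 km
  → nearest: D (7.0579 km)
R at 50.8670°N, 0.2907°E:
  A: √((0.1205·111.32)² + (0.1116·70.1)²) = √(179.937006 + 61.201832) = 15.5286 km
  B: √((0.0140·111.32)² + (0.1430·70.1)²) = √(2.428860 + 100.486590) = 10.1447 km
  C: √((0.0998·111.32)² + (0.1037·70.1)²) = √(123.426234 + 52.843740) = 13.2767 km
  D: √((0.1305·111.32)² + (0.0729·70.1)²) = √(211.041283 + 26.115064) = 15.3999 km
  E: √((0.1537·111.32)² + (0.1965·70.1)²) = √(292.748130 + 189.740983) = 21.9656 km
  → nearest: B (10.1447 km)
S at 51.0805°N, 0.4118°E:
  A: √((-0.0930·111.32)² + (-0.0095·70.1)²) = √(107.179640 + 0.443489) = 10.3742 km
  B: √((-0.1995·111.32)² + (0.0219·70.1)²) = √(493.210366 + 2.356808) = 22.2613 km
  C: √((-0.1137·111.32)² + (-0.0174·70.1)²) = √(160.201775 + 1.487766) = 12.7157 km
  D: √((-0.0830·111.32)² + (-0.0482·70.1)²) = √(85.369469 + 11.416425) = 9.8380 km
  E: √((-0.0598·111.32)² + (0.0754·70.1)²) = √(44.314797 + 27.936933) = 8.5001 km
  → nearest: E (8.5001 km)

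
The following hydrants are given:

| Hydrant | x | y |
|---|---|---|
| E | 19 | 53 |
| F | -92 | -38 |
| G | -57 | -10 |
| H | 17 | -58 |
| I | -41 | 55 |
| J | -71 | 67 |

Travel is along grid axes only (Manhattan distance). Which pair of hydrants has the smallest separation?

Pairwise distances:
I–J: |-30| + |12| = 30 + 12 = 42
E–I: |-60| + |2| = 60 + 2 = 62
F–G: |35| + |28| = 35 + 28 = 63
G–I: |16| + |65| = 16 + 65 = 81
G–J: |-14| + |77| = 14 + 77 = 91
E–J: |-90| + |14| = 90 + 14 = 104
E–H: |-2| + |-111| = 2 + 111 = 113
G–H: |74| + |-48| = 74 + 48 = 122
F–J: |21| + |105| = 21 + 105 = 126
F–H: |109| + |-20| = 109 + 20 = 129
E–G: |-76| + |-63| = 76 + 63 = 139
F–I: |51| + |93| = 51 + 93 = 144
H–I: |-58| + |113| = 58 + 113 = 171
E–F: |-111| + |-91| = 111 + 91 = 202
H–J: |-88| + |125| = 88 + 125 = 213
Closest pair: I–J at 42.

I and J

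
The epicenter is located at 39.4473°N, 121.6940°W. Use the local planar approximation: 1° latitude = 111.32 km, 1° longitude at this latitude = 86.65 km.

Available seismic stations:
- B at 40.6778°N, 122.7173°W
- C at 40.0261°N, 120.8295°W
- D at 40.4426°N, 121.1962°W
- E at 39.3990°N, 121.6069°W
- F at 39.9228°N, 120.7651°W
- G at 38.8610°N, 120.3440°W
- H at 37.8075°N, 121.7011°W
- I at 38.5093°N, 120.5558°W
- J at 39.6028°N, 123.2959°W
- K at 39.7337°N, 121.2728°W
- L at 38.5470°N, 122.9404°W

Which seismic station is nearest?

Distances from 39.4473°N, 121.6940°W:
B: 163.1732 km
C: 98.8070 km
D: 118.8970 km
E: 9.2666 km
F: 96.3347 km
G: 133.9534 km
H: 182.5436 km
I: 143.6316 km
J: 139.8798 km
K: 48.4613 km
L: 147.3379 km
Minimum: E at 9.2666 km.

E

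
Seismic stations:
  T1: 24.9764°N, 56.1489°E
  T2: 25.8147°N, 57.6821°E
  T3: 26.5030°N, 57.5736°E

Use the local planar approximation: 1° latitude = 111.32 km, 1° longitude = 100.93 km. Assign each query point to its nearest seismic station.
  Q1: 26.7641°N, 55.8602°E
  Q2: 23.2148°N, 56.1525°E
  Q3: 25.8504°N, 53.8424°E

Q1→T3; Q2→T1; Q3→T1

Q1 at 26.7641°N, 55.8602°E:
  T1: √((-1.7877·111.32)² + (0.2887·100.93)²) = √(39603.692118 + 849.051658) = 201.1287 km
  T2: √((-0.9494·111.32)² + (1.8219·100.93)²) = √(11169.785935 + 33813.460427) = 212.0925 km
  T3: √((-0.2611·111.32)² + (1.7134·100.93)²) = √(844.812126 + 29905.982279) = 175.3590 km
  → nearest: T3 (175.3590 km)
Q2 at 23.2148°N, 56.1525°E:
  T1: √((1.7616·111.32)² + (-0.0036·100.93)²) = √(38455.724568 + 0.132022) = 196.1016 km
  T2: √((2.5999·111.32)² + (1.5296·100.93)²) = √(83764.438834 + 23833.964952) = 328.0220 km
  T3: √((3.2882·111.32)² + (1.4211·100.93)²) = √(133987.056168 + 20572.630476) = 393.1408 km
  → nearest: T1 (196.1016 km)
Q3 at 25.8504°N, 53.8424°E:
  T1: √((-0.8740·111.32)² + (2.3065·100.93)²) = √(9466.060168 + 54193.532977) = 252.3085 km
  T2: √((-0.0357·111.32)² + (3.8397·100.93)²) = √(15.793662 + 150187.965450) = 387.5613 km
  T3: √((0.6526·111.32)² + (3.7312·100.93)²) = √(5277.649376 + 141820.040151) = 383.5332 km
  → nearest: T1 (252.3085 km)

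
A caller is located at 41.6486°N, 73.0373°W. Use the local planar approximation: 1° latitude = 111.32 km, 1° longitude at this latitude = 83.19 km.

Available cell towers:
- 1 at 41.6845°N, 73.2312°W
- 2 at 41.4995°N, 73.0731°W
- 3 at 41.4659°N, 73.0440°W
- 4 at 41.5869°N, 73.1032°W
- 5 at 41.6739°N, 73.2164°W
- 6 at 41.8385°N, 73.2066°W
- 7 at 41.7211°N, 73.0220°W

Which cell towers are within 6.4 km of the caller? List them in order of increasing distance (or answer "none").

Distances from 41.6486°N, 73.0373°W:
1: 16.6182 km
2: 16.8629 km
3: 20.3458 km
4: 8.7881 km
5: 15.1632 km
6: 25.4017 km
7: 8.1704 km
Threshold 6.4 km: none within range.

none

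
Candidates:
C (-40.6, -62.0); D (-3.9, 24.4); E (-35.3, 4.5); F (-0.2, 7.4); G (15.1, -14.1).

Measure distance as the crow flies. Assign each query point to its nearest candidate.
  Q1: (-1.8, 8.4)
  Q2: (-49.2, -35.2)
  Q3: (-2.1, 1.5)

Q1 at (-1.8, 8.4):
  C: √((-38.8)² + (-70.4)²) = √(1505.4400 + 4956.1600) = 80.38
  D: √((-2.1)² + (16.0)²) = √(4.4100 + 256.0000) = 16.14
  E: √((-33.5)² + (-3.9)²) = √(1122.2500 + 15.2100) = 33.73
  F: √((1.6)² + (-1.0)²) = √(2.5600 + 1.0000) = 1.89
  G: √((16.9)² + (-22.5)²) = √(285.6100 + 506.2500) = 28.14
  → nearest: F (1.89)
Q2 at (-49.2, -35.2):
  C: √((8.6)² + (-26.8)²) = √(73.9600 + 718.2400) = 28.15
  D: √((45.3)² + (59.6)²) = √(2052.0900 + 3552.1600) = 74.86
  E: √((13.9)² + (39.7)²) = √(193.2100 + 1576.0900) = 42.06
  F: √((49.0)² + (42.6)²) = √(2401.0000 + 1814.7600) = 64.93
  G: √((64.3)² + (21.1)²) = √(4134.4900 + 445.2100) = 67.67
  → nearest: C (28.15)
Q3 at (-2.1, 1.5):
  C: √((-38.5)² + (-63.5)²) = √(1482.2500 + 4032.2500) = 74.26
  D: √((-1.8)² + (22.9)²) = √(3.2400 + 524.4100) = 22.97
  E: √((-33.2)² + (3.0)²) = √(1102.2400 + 9.0000) = 33.34
  F: √((1.9)² + (5.9)²) = √(3.6100 + 34.8100) = 6.20
  G: √((17.2)² + (-15.6)²) = √(295.8400 + 243.3600) = 23.22
  → nearest: F (6.20)

Q1→F; Q2→C; Q3→F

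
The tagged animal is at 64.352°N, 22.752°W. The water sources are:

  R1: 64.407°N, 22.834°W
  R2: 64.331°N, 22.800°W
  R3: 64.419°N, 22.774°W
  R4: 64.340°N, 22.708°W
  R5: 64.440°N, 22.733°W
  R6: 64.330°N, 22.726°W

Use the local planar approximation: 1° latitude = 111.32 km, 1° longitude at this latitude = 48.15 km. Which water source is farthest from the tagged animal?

Distances from 64.352°N, 22.752°W:
R1: √((0.055·111.32)² + (-0.082·48.15)²) = √(37.48623 + 15.58907) = 7.285 km
R2: √((-0.021·111.32)² + (-0.048·48.15)²) = √(5.46493 + 5.34165) = 3.287 km
R3: √((0.067·111.32)² + (-0.022·48.15)²) = √(55.62833 + 1.12212) = 7.533 km
R4: √((-0.012·111.32)² + (0.044·48.15)²) = √(1.78447 + 4.48847) = 2.505 km
R5: √((0.088·111.32)² + (0.019·48.15)²) = √(95.96475 + 0.83695) = 9.839 km
R6: √((-0.022·111.32)² + (0.026·48.15)²) = √(5.99780 + 1.56725) = 2.750 km
Maximum: R5 at 9.839 km.

R5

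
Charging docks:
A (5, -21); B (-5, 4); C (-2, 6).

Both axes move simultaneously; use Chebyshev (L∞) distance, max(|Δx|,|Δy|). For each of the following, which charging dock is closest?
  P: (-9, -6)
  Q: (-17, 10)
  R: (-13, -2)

P at (-9, -6):
  A: 15
  B: 10
  C: 12
  → nearest: B (10)
Q at (-17, 10):
  A: 31
  B: 12
  C: 15
  → nearest: B (12)
R at (-13, -2):
  A: 19
  B: 8
  C: 11
  → nearest: B (8)

P→B; Q→B; R→B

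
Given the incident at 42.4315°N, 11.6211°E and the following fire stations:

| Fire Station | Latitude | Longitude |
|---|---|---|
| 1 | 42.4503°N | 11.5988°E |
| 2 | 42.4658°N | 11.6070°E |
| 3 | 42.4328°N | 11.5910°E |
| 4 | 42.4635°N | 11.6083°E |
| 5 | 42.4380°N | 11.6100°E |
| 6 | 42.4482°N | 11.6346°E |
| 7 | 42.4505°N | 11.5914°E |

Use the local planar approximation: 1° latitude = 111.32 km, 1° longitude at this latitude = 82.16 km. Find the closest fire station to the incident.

Distances from 42.4315°N, 11.6211°E:
1: √((0.0188·111.32)² + (-0.0223·82.16)²) = √(4.379879 + 3.356840) = 2.7815 km
2: √((0.0343·111.32)² + (-0.0141·82.16)²) = √(14.579232 + 1.342020) = 3.9901 km
3: √((0.0013·111.32)² + (-0.0301·82.16)²) = √(0.020943 + 6.115808) = 2.4772 km
4: √((0.0320·111.32)² + (-0.0128·82.16)²) = √(12.689554 + 1.105964) = 3.7142 km
5: √((0.0065·111.32)² + (-0.0111·82.16)²) = √(0.523568 + 0.831700) = 1.1642 km
6: √((0.0167·111.32)² + (0.0135·82.16)²) = √(3.456045 + 1.230236) = 2.1648 km
7: √((0.0190·111.32)² + (-0.0297·82.16)²) = √(4.473563 + 5.954342) = 3.2292 km
Minimum: 5 at 1.1642 km.

5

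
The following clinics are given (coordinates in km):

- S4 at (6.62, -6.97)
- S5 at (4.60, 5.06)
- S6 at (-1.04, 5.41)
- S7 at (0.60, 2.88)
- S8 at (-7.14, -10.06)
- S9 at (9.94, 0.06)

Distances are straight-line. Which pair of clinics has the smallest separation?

S6 and S7

Pairwise distances:
S4–S5: √((-2.02)² + (12.03)²) = √(4.0804 + 144.7209) = 12.20 km
S4–S6: √((-7.66)² + (12.38)²) = √(58.6756 + 153.2644) = 14.56 km
S4–S7: √((-6.02)² + (9.85)²) = √(36.2404 + 97.0225) = 11.54 km
S4–S8: √((-13.76)² + (-3.09)²) = √(189.3376 + 9.5481) = 14.10 km
S4–S9: √((3.32)² + (7.03)²) = √(11.0224 + 49.4209) = 7.77 km
S5–S6: √((-5.64)² + (0.35)²) = √(31.8096 + 0.1225) = 5.65 km
S5–S7: √((-4.00)² + (-2.18)²) = √(16.0000 + 4.7524) = 4.56 km
S5–S8: √((-11.74)² + (-15.12)²) = √(137.8276 + 228.6144) = 19.14 km
S5–S9: √((5.34)² + (-5.00)²) = √(28.5156 + 25.0000) = 7.32 km
S6–S7: √((1.64)² + (-2.53)²) = √(2.6896 + 6.4009) = 3.02 km
S6–S8: √((-6.10)² + (-15.47)²) = √(37.2100 + 239.3209) = 16.63 km
S6–S9: √((10.98)² + (-5.35)²) = √(120.5604 + 28.6225) = 12.21 km
S7–S8: √((-7.74)² + (-12.94)²) = √(59.9076 + 167.4436) = 15.08 km
S7–S9: √((9.34)² + (-2.82)²) = √(87.2356 + 7.9524) = 9.76 km
S8–S9: √((17.08)² + (10.12)²) = √(291.7264 + 102.4144) = 19.85 km
Closest pair: S6–S7 at 3.02 km.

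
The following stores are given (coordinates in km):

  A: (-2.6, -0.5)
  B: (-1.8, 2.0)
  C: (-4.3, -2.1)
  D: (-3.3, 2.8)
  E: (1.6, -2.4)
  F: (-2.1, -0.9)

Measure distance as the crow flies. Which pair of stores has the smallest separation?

Pairwise distances:
A–B: √((0.8)² + (2.5)²) = √(0.640 + 6.250) = 2.6 km
A–C: √((-1.7)² + (-1.6)²) = √(2.890 + 2.560) = 2.3 km
A–D: √((-0.7)² + (3.3)²) = √(0.490 + 10.890) = 3.4 km
A–E: √((4.2)² + (-1.9)²) = √(17.640 + 3.610) = 4.6 km
A–F: √((0.5)² + (-0.4)²) = √(0.250 + 0.160) = 0.6 km
B–C: √((-2.5)² + (-4.1)²) = √(6.250 + 16.810) = 4.8 km
B–D: √((-1.5)² + (0.8)²) = √(2.250 + 0.640) = 1.7 km
B–E: √((3.4)² + (-4.4)²) = √(11.560 + 19.360) = 5.6 km
B–F: √((-0.3)² + (-2.9)²) = √(0.090 + 8.410) = 2.9 km
C–D: √((1.0)² + (4.9)²) = √(1.000 + 24.010) = 5.0 km
C–E: √((5.9)² + (-0.3)²) = √(34.810 + 0.090) = 5.9 km
C–F: √((2.2)² + (1.2)²) = √(4.840 + 1.440) = 2.5 km
D–E: √((4.9)² + (-5.2)²) = √(24.010 + 27.040) = 7.1 km
D–F: √((1.2)² + (-3.7)²) = √(1.440 + 13.690) = 3.9 km
E–F: √((-3.7)² + (1.5)²) = √(13.690 + 2.250) = 4.0 km
Closest pair: A–F at 0.6 km.

A and F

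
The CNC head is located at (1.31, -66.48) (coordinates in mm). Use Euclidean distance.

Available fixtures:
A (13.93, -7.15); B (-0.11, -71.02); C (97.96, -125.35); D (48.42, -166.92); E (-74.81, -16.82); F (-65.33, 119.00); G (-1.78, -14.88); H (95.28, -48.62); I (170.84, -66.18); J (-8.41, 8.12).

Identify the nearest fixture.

Distances from (1.31, -66.48):
A: 60.66 mm
B: 4.76 mm
C: 113.17 mm
D: 110.94 mm
E: 90.89 mm
F: 197.09 mm
G: 51.69 mm
H: 95.65 mm
I: 169.53 mm
J: 75.23 mm
Minimum: B at 4.76 mm.

B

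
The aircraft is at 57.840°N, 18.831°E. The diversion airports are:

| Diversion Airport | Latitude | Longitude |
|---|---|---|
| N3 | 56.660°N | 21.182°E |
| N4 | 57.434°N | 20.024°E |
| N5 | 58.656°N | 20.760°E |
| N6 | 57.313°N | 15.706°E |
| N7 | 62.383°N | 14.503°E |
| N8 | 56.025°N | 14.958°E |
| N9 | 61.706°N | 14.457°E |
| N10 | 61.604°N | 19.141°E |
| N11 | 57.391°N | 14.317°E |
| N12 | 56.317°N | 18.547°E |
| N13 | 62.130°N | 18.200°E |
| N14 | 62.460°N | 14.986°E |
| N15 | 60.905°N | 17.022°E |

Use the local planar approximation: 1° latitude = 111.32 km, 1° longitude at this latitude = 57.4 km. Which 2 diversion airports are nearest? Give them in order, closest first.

Distances from 57.840°N, 18.831°E:
N3: √((-1.180·111.32)² + (2.351·57.4)²) = √(17254.81908 + 18210.80077) = 188.323 km
N4: √((-0.406·111.32)² + (1.193·57.4)²) = √(2042.67118 + 4689.26388) = 82.048 km
N5: √((0.816·111.32)² + (1.929·57.4)²) = √(8251.38237 + 12259.93705) = 143.218 km
N6: √((-0.527·111.32)² + (-3.125·57.4)²) = √(3441.65732 + 32175.39062) = 188.725 km
N7: √((4.543·111.32)² + (-4.328·57.4)²) = √(255759.55578 + 61716.07370) = 563.450 km
N8: √((-1.815·111.32)² + (-3.873·57.4)²) = √(40822.50530 + 49421.82502) = 300.407 km
N9: √((3.866·111.32)² + (-4.374·57.4)²) = √(185212.41506 + 63034.93977) = 498.244 km
N10: √((3.764·111.32)² + (0.310·57.4)²) = √(175568.10631 + 316.62644) = 419.386 km
N11: √((-0.449·111.32)² + (-4.514·57.4)²) = √(2498.26830 + 67134.67553) = 263.881 km
N12: √((-1.523·111.32)² + (-0.284·57.4)²) = √(28743.93367 + 265.74216) = 170.322 km
N13: √((4.290·111.32)² + (-0.631·57.4)²) = √(228066.22794 + 1311.84494) = 478.934 km
N14: √((4.620·111.32)² + (-3.845·57.4)²) = √(264502.84424 + 48709.81421) = 559.654 km
N15: √((3.065·111.32)² + (-1.809·57.4)²) = √(116414.57394 + 10782.03950) = 356.646 km
Sorted: N4 (82.048 km) < N5 (143.218 km) < N12 (170.322 km) < N3 (188.323 km) < …

N4, N5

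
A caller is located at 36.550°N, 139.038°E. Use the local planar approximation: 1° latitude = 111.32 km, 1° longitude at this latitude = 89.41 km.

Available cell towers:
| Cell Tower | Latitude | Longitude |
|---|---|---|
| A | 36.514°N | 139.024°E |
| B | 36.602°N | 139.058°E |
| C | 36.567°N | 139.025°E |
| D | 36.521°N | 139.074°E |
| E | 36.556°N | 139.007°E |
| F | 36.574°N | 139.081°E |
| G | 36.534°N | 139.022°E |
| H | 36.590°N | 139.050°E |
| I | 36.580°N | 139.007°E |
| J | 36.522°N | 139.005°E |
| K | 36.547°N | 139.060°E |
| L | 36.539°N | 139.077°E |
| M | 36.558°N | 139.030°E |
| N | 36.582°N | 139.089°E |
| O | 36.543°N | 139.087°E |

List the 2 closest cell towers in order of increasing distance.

Distances from 36.550°N, 139.038°E:
A: 4.198 km
B: 6.059 km
C: 2.221 km
D: 4.559 km
E: 2.851 km
F: 4.682 km
G: 2.284 km
H: 4.580 km
I: 4.340 km
J: 4.292 km
K: 1.995 km
L: 3.696 km
M: 1.142 km
N: 5.786 km
O: 4.450 km
Sorted: M (1.142 km) < K (1.995 km) < C (2.221 km) < G (2.284 km) < …

M, K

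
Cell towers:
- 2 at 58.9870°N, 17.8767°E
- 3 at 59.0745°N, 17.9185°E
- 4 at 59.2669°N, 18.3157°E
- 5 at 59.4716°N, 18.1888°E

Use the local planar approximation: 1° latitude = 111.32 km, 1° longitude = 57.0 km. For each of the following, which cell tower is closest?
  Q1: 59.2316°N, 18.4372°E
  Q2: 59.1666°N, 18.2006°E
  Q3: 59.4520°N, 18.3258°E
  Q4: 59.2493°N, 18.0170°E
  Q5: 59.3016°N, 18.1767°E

Q1→4; Q2→4; Q3→5; Q4→4; Q5→4

Q1 at 59.2316°N, 18.4372°E:
  2: √((-0.2446·111.32)² + (-0.5605·57.0)²) = √(741.411470 + 1020.706652) = 41.9776 km
  3: √((-0.1571·111.32)² + (-0.5187·57.0)²) = √(305.843155 + 874.142443) = 34.3509 km
  4: √((0.0353·111.32)² + (-0.1215·57.0)²) = √(15.441725 + 47.962550) = 7.9627 km
  5: √((0.2400·111.32)² + (-0.2484·57.0)²) = √(713.787402 + 200.471617) = 30.2367 km
  → nearest: 4 (7.9627 km)
Q2 at 59.1666°N, 18.2006°E:
  2: √((-0.1796·111.32)² + (-0.3239·57.0)²) = √(399.722928 + 340.856521) = 27.2136 km
  3: √((-0.0921·111.32)² + (-0.2821·57.0)²) = √(105.115233 + 258.556752) = 19.0702 km
  4: √((0.1003·111.32)² + (0.1151·57.0)²) = √(124.666068 + 43.042784) = 12.9502 km
  5: √((0.3050·111.32)² + (-0.0118·57.0)²) = √(1152.779047 + 0.452391) = 33.9593 km
  → nearest: 4 (12.9502 km)
Q3 at 59.4520°N, 18.3258°E:
  2: √((-0.4650·111.32)² + (-0.4491·57.0)²) = √(2679.490990 + 655.293442) = 57.7476 km
  3: √((-0.3775·111.32)² + (-0.4073·57.0)²) = √(1765.957743 + 538.987299) = 48.0098 km
  4: √((-0.1851·111.32)² + (-0.0101·57.0)²) = √(424.579707 + 0.331430) = 20.6134 km
  5: √((0.0196·111.32)² + (-0.1370·57.0)²) = √(4.760565 + 60.980481) = 8.1081 km
  → nearest: 5 (8.1081 km)
Q4 at 59.2493°N, 18.0170°E:
  2: √((-0.2623·111.32)² + (-0.1403·57.0)²) = √(852.595383 + 63.953608) = 30.2746 km
  3: √((-0.1748·111.32)² + (-0.0985·57.0)²) = √(378.642407 + 31.522610) = 20.2525 km
  4: √((0.0176·111.32)² + (0.2987·57.0)²) = √(3.838590 + 289.881271) = 17.1383 km
  5: √((0.2223·111.32)² + (0.1718·57.0)²) = √(612.386095 + 95.895015) = 26.6136 km
  → nearest: 4 (17.1383 km)
Q5 at 59.3016°N, 18.1767°E:
  2: √((-0.3146·111.32)² + (-0.3000·57.0)²) = √(1226.489492 + 292.410000) = 38.9731 km
  3: √((-0.2271·111.32)² + (-0.2582·57.0)²) = √(639.117433 + 216.601863) = 29.2527 km
  4: √((-0.0347·111.32)² + (0.1390·57.0)²) = √(14.921255 + 62.773929) = 8.8145 km
  5: √((0.1700·111.32)² + (0.0121·57.0)²) = √(358.132915 + 0.475686) = 18.9370 km
  → nearest: 4 (8.8145 km)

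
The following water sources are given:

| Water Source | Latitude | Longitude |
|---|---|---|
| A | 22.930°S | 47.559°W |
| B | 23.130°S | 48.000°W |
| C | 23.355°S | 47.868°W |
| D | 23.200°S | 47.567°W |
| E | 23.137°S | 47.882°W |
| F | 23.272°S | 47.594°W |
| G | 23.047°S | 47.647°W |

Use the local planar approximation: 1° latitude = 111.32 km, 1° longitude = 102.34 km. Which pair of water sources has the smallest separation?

D and F

Pairwise distances:
A–B: 50.325 km
A–C: 56.906 km
A–D: 30.068 km
A–E: 40.295 km
A–F: 38.240 km
A–G: 15.835 km
B–C: 28.458 km
B–D: 44.993 km
B–E: 12.101 km
B–F: 44.455 km
B–G: 37.289 km
C–D: 35.308 km
C–E: 24.310 km
C–F: 29.524 km
C–G: 41.074 km
D–E: 32.991 km
D–F: 8.478 km
D–G: 18.898 km
E–F: 33.084 km
E–G: 26.053 km
F–G: 25.628 km
Closest pair: D–F at 8.478 km.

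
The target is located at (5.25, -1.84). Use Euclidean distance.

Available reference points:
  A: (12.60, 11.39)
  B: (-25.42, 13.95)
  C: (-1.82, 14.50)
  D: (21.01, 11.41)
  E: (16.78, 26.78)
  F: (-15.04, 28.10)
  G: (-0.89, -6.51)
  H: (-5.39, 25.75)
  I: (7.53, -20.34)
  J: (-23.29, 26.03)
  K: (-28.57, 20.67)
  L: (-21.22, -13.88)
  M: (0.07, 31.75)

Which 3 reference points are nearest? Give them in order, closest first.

Distances from (5.25, -1.84):
A: 15.13
B: 34.50
C: 17.80
D: 20.59
E: 30.86
F: 36.17
G: 7.71
H: 29.57
I: 18.64
J: 39.89
K: 40.63
L: 29.08
M: 33.99
Sorted: G (7.71) < A (15.13) < C (17.80) < I (18.64) < D (20.59) < …

G, A, C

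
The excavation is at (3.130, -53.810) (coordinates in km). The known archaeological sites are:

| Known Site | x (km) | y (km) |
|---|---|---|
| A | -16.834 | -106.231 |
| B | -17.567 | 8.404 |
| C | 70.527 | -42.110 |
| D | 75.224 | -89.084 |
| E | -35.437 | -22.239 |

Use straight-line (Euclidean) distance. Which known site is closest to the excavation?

Distances from (3.130, -53.810):
A: 56.094 km
B: 65.566 km
C: 68.405 km
D: 80.261 km
E: 49.841 km
Minimum: E at 49.841 km.

E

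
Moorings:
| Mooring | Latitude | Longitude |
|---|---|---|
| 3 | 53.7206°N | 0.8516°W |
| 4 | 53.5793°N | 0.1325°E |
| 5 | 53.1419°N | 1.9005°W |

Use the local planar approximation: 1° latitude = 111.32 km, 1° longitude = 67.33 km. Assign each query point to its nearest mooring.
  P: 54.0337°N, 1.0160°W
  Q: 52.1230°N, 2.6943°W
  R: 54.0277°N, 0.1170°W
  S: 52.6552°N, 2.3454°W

P→3; Q→5; R→4; S→5

P at 54.0337°N, 1.0160°W:
  3: √((-0.3131·111.32)² + (0.1644·67.33)²) = √(1214.821671 + 122.523912) = 36.5697 km
  4: √((-0.4544·111.32)² + (1.1485·67.33)²) = √(2558.721632 + 5979.697686) = 92.4036 km
  5: √((-0.8918·111.32)² + (-0.8845·67.33)²) = √(9855.560570 + 3546.605665) = 115.7677 km
  → nearest: 3 (36.5697 km)
Q at 52.1230°N, 2.6943°W:
  3: √((1.5976·111.32)² + (1.8427·67.33)²) = √(31628.784269 + 15393.114528) = 216.8453 km
  4: √((1.4563·111.32)² + (2.8268·67.33)²) = √(26281.375682 + 36224.916595) = 250.0126 km
  5: √((1.0189·111.32)² + (0.7938·67.33)²) = √(12864.991980 + 2856.534134) = 125.3855 km
  → nearest: 5 (125.3855 km)
R at 54.0277°N, 0.1170°W:
  3: √((-0.3071·111.32)² + (-0.7346·67.33)²) = √(1168.708031 + 2446.352733) = 60.1254 km
  4: √((-0.4484·111.32)² + (0.2495·67.33)²) = √(2491.595875 + 282.200857) = 52.6668 km
  5: √((-0.8858·111.32)² + (-1.7835·67.33)²) = √(9723.390936 + 14419.940098) = 155.3812 km
  → nearest: 4 (52.6668 km)
S at 52.6552°N, 2.3454°W:
  3: √((1.0654·111.32)² + (1.4938·67.33)²) = √(14066.037802 + 10115.844369) = 155.5052 km
  4: √((0.9241·111.32)² + (2.4779·67.33)²) = √(10582.403962 + 27834.586905) = 196.0025 km
  5: √((0.4867·111.32)² + (0.4449·67.33)²) = √(2935.412152 + 897.309034) = 61.9090 km
  → nearest: 5 (61.9090 km)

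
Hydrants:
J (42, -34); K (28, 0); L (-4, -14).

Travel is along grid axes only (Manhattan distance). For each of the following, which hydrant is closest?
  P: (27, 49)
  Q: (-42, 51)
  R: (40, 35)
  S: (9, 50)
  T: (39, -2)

P→K; Q→L; R→K; S→K; T→K

P at (27, 49):
  J: 98
  K: 50
  L: 94
  → nearest: K (50)
Q at (-42, 51):
  J: 169
  K: 121
  L: 103
  → nearest: L (103)
R at (40, 35):
  J: 71
  K: 47
  L: 93
  → nearest: K (47)
S at (9, 50):
  J: 117
  K: 69
  L: 77
  → nearest: K (69)
T at (39, -2):
  J: 35
  K: 13
  L: 55
  → nearest: K (13)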